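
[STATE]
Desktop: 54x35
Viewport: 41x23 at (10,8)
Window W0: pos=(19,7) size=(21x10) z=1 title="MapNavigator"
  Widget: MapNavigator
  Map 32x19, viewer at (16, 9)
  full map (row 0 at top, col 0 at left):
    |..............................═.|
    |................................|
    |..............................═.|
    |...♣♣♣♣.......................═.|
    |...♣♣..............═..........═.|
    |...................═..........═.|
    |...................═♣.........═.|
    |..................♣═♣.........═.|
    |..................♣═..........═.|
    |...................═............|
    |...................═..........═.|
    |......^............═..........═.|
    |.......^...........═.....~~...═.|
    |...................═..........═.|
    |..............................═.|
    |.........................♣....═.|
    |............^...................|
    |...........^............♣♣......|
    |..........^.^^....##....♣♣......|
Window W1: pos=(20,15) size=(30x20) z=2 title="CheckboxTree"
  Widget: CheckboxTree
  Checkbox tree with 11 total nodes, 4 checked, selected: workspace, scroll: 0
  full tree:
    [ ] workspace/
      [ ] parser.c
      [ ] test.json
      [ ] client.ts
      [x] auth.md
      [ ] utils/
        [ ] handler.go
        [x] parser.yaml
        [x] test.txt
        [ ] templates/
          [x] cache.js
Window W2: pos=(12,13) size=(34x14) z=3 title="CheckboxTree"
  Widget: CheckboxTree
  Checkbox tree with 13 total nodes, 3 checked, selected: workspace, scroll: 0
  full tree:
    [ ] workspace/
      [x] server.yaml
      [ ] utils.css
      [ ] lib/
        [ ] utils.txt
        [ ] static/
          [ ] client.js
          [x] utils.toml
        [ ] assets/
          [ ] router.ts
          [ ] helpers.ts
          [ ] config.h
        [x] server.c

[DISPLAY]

         ┃ MapNavigator      ┃           
         ┠───────────────────┨           
         ┃............═♣.....┃           
         ┃...........♣═♣.....┃           
         ┃...........♣═......┃           
  ┏━━━━━━━━━━━━━━━━━━━━━━━━━━━━━━━━┓     
  ┃ CheckboxTree                   ┃     
  ┠────────────────────────────────┨━━━┓ 
  ┃>[-] workspace/                 ┃   ┃ 
  ┃   [x] server.yaml              ┃───┨ 
  ┃   [ ] utils.css                ┃   ┃ 
  ┃   [-] lib/                     ┃   ┃ 
  ┃     [ ] utils.txt              ┃   ┃ 
  ┃     [-] static/                ┃   ┃ 
  ┃       [ ] client.js            ┃   ┃ 
  ┃       [x] utils.toml           ┃   ┃ 
  ┃     [ ] assets/                ┃   ┃ 
  ┃       [ ] router.ts            ┃   ┃ 
  ┗━━━━━━━━━━━━━━━━━━━━━━━━━━━━━━━━┛   ┃ 
          ┃     [x] templates/         ┃ 
          ┃       [x] cache.js         ┃ 
          ┃                            ┃ 
          ┃                            ┃ 


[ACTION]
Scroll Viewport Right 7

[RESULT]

      ┃ MapNavigator      ┃              
      ┠───────────────────┨              
      ┃............═♣.....┃              
      ┃...........♣═♣.....┃              
      ┃...........♣═......┃              
━━━━━━━━━━━━━━━━━━━━━━━━━━━━━━━━┓        
 CheckboxTree                   ┃        
────────────────────────────────┨━━━┓    
>[-] workspace/                 ┃   ┃    
   [x] server.yaml              ┃───┨    
   [ ] utils.css                ┃   ┃    
   [-] lib/                     ┃   ┃    
     [ ] utils.txt              ┃   ┃    
     [-] static/                ┃   ┃    
       [ ] client.js            ┃   ┃    
       [x] utils.toml           ┃   ┃    
     [ ] assets/                ┃   ┃    
       [ ] router.ts            ┃   ┃    
━━━━━━━━━━━━━━━━━━━━━━━━━━━━━━━━┛   ┃    
       ┃     [x] templates/         ┃    
       ┃       [x] cache.js         ┃    
       ┃                            ┃    
       ┃                            ┃    


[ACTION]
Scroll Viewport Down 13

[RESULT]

      ┃...........♣═......┃              
━━━━━━━━━━━━━━━━━━━━━━━━━━━━━━━━┓        
 CheckboxTree                   ┃        
────────────────────────────────┨━━━┓    
>[-] workspace/                 ┃   ┃    
   [x] server.yaml              ┃───┨    
   [ ] utils.css                ┃   ┃    
   [-] lib/                     ┃   ┃    
     [ ] utils.txt              ┃   ┃    
     [-] static/                ┃   ┃    
       [ ] client.js            ┃   ┃    
       [x] utils.toml           ┃   ┃    
     [ ] assets/                ┃   ┃    
       [ ] router.ts            ┃   ┃    
━━━━━━━━━━━━━━━━━━━━━━━━━━━━━━━━┛   ┃    
       ┃     [x] templates/         ┃    
       ┃       [x] cache.js         ┃    
       ┃                            ┃    
       ┃                            ┃    
       ┃                            ┃    
       ┃                            ┃    
       ┃                            ┃    
       ┗━━━━━━━━━━━━━━━━━━━━━━━━━━━━┛    


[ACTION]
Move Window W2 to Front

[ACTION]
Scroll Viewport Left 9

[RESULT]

               ┃...........♣═......┃     
        ┏━━━━━━━━━━━━━━━━━━━━━━━━━━━━━━━━
        ┃ CheckboxTree                   
        ┠────────────────────────────────
        ┃>[-] workspace/                 
        ┃   [x] server.yaml              
        ┃   [ ] utils.css                
        ┃   [-] lib/                     
        ┃     [ ] utils.txt              
        ┃     [-] static/                
        ┃       [ ] client.js            
        ┃       [x] utils.toml           
        ┃     [ ] assets/                
        ┃       [ ] router.ts            
        ┗━━━━━━━━━━━━━━━━━━━━━━━━━━━━━━━━
                ┃     [x] templates/     
                ┃       [x] cache.js     
                ┃                        
                ┃                        
                ┃                        
                ┃                        
                ┃                        
                ┗━━━━━━━━━━━━━━━━━━━━━━━━


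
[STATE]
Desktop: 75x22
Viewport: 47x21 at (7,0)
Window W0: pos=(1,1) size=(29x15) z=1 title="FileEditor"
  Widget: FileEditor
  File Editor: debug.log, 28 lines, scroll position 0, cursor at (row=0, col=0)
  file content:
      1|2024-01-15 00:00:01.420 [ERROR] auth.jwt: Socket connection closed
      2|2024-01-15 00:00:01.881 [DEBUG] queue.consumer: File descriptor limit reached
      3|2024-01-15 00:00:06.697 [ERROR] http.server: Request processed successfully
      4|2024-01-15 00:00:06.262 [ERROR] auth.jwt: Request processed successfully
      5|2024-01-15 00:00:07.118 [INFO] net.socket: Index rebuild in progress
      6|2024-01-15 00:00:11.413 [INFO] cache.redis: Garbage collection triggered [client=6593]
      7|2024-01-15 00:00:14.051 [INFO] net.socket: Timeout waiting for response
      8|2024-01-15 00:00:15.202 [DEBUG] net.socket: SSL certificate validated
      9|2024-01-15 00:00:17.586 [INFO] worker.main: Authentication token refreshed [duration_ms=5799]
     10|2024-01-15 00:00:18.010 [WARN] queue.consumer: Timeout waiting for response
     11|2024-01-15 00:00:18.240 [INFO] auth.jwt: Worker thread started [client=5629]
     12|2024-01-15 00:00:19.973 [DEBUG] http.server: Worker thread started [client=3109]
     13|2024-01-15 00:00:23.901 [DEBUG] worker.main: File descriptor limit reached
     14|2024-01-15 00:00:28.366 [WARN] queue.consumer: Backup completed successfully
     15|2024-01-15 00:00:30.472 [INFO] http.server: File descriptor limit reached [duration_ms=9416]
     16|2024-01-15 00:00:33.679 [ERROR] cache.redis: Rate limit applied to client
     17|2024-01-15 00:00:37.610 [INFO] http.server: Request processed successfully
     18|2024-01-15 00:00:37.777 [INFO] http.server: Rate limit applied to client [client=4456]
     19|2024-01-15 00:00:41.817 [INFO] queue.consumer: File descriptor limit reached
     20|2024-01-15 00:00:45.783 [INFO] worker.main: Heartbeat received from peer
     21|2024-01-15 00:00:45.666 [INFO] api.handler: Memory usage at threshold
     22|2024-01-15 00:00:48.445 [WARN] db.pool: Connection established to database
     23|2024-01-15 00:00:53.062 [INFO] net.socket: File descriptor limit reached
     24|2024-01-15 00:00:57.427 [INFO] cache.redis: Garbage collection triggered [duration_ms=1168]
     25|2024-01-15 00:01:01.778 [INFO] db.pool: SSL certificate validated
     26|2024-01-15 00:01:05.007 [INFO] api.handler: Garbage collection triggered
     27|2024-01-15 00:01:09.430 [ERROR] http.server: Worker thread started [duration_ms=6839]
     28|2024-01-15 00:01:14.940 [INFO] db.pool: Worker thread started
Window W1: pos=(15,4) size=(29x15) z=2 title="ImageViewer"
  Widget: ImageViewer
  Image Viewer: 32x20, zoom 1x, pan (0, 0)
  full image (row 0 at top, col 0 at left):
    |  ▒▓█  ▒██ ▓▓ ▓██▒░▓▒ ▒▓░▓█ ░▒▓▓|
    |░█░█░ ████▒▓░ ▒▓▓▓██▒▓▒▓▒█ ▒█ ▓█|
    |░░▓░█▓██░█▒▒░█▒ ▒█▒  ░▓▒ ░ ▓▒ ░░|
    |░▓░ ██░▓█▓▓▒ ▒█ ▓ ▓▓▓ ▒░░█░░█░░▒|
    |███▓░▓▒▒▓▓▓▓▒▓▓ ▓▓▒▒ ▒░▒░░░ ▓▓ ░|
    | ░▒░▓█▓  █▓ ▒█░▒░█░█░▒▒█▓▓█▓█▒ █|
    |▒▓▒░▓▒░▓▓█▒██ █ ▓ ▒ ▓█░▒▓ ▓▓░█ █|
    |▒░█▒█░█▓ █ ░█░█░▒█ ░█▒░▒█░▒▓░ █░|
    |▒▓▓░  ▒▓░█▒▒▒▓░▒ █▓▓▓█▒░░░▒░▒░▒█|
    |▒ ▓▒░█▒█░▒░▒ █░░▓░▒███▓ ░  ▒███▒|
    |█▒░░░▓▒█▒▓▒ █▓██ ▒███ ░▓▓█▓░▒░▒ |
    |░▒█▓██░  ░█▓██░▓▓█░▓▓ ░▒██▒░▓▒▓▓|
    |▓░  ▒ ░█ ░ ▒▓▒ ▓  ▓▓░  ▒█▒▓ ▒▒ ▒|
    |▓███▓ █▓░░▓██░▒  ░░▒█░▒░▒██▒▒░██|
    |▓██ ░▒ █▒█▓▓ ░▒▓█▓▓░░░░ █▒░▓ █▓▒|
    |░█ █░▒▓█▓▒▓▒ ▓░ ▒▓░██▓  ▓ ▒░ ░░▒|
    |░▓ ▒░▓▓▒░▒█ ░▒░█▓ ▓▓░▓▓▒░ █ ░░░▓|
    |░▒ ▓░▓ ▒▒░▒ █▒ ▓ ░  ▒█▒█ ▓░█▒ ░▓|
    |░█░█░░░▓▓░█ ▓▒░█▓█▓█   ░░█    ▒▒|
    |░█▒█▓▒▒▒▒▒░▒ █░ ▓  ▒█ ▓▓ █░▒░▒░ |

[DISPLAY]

                                               
━━━━━━━━━━━━━━━━━━━━━━┓                        
Editor                ┃                        
──────────────────────┨                        
01-15 00┏━━━━━━━━━━━━━━━━━━━━━━━━━━━┓          
01-15 00┃ ImageViewer               ┃          
01-15 00┠───────────────────────────┨          
01-15 00┃  ▒▓█  ▒██ ▓▓ ▓██▒░▓▒ ▒▓░▓█┃          
01-15 00┃░█░█░ ████▒▓░ ▒▓▓▓██▒▓▒▓▒█ ┃          
01-15 00┃░░▓░█▓██░█▒▒░█▒ ▒█▒  ░▓▒ ░ ┃          
01-15 00┃░▓░ ██░▓█▓▓▒ ▒█ ▓ ▓▓▓ ▒░░█░┃          
01-15 00┃███▓░▓▒▒▓▓▓▓▒▓▓ ▓▓▒▒ ▒░▒░░░┃          
01-15 00┃ ░▒░▓█▓  █▓ ▒█░▒░█░█░▒▒█▓▓█┃          
01-15 00┃▒▓▒░▓▒░▓▓█▒██ █ ▓ ▒ ▓█░▒▓ ▓┃          
01-15 00┃▒░█▒█░█▓ █ ░█░█░▒█ ░█▒░▒█░▒┃          
━━━━━━━━┃▒▓▓░  ▒▓░█▒▒▒▓░▒ █▓▓▓█▒░░░▒┃          
        ┃▒ ▓▒░█▒█░▒░▒ █░░▓░▒███▓ ░  ┃          
        ┃█▒░░░▓▒█▒▓▒ █▓██ ▒███ ░▓▓█▓┃          
        ┗━━━━━━━━━━━━━━━━━━━━━━━━━━━┛          
                                               
                                               


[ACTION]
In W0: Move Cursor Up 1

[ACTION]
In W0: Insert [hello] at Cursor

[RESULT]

                                               
━━━━━━━━━━━━━━━━━━━━━━┓                        
Editor                ┃                        
──────────────────────┨                        
█024-01-┏━━━━━━━━━━━━━━━━━━━━━━━━━━━┓          
01-15 00┃ ImageViewer               ┃          
01-15 00┠───────────────────────────┨          
01-15 00┃  ▒▓█  ▒██ ▓▓ ▓██▒░▓▒ ▒▓░▓█┃          
01-15 00┃░█░█░ ████▒▓░ ▒▓▓▓██▒▓▒▓▒█ ┃          
01-15 00┃░░▓░█▓██░█▒▒░█▒ ▒█▒  ░▓▒ ░ ┃          
01-15 00┃░▓░ ██░▓█▓▓▒ ▒█ ▓ ▓▓▓ ▒░░█░┃          
01-15 00┃███▓░▓▒▒▓▓▓▓▒▓▓ ▓▓▒▒ ▒░▒░░░┃          
01-15 00┃ ░▒░▓█▓  █▓ ▒█░▒░█░█░▒▒█▓▓█┃          
01-15 00┃▒▓▒░▓▒░▓▓█▒██ █ ▓ ▒ ▓█░▒▓ ▓┃          
01-15 00┃▒░█▒█░█▓ █ ░█░█░▒█ ░█▒░▒█░▒┃          
━━━━━━━━┃▒▓▓░  ▒▓░█▒▒▒▓░▒ █▓▓▓█▒░░░▒┃          
        ┃▒ ▓▒░█▒█░▒░▒ █░░▓░▒███▓ ░  ┃          
        ┃█▒░░░▓▒█▒▓▒ █▓██ ▒███ ░▓▓█▓┃          
        ┗━━━━━━━━━━━━━━━━━━━━━━━━━━━┛          
                                               
                                               


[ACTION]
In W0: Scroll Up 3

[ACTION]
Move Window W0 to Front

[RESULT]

                                               
━━━━━━━━━━━━━━━━━━━━━━┓                        
Editor                ┃                        
──────────────────────┨                        
█024-01-15 00:00:01.4▲┃━━━━━━━━━━━━━┓          
01-15 00:00:01.881 [D█┃             ┃          
01-15 00:00:06.697 [E░┃─────────────┨          
01-15 00:00:06.262 [E░┃▓██▒░▓▒ ▒▓░▓█┃          
01-15 00:00:07.118 [I░┃▒▓▓▓██▒▓▒▓▒█ ┃          
01-15 00:00:11.413 [I░┃▒ ▒█▒  ░▓▒ ░ ┃          
01-15 00:00:14.051 [I░┃█ ▓ ▓▓▓ ▒░░█░┃          
01-15 00:00:15.202 [D░┃▓ ▓▓▒▒ ▒░▒░░░┃          
01-15 00:00:17.586 [I░┃░▒░█░█░▒▒█▓▓█┃          
01-15 00:00:18.010 [W░┃█ ▓ ▒ ▓█░▒▓ ▓┃          
01-15 00:00:18.240 [I▼┃█░▒█ ░█▒░▒█░▒┃          
━━━━━━━━━━━━━━━━━━━━━━┛░▒ █▓▓▓█▒░░░▒┃          
        ┃▒ ▓▒░█▒█░▒░▒ █░░▓░▒███▓ ░  ┃          
        ┃█▒░░░▓▒█▒▓▒ █▓██ ▒███ ░▓▓█▓┃          
        ┗━━━━━━━━━━━━━━━━━━━━━━━━━━━┛          
                                               
                                               


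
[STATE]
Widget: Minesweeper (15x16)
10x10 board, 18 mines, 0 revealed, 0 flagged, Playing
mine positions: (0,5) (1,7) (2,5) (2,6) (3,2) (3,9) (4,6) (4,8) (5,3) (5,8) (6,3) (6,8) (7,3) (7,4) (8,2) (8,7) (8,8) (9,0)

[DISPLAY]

■■■■■■■■■■     
■■■■■■■■■■     
■■■■■■■■■■     
■■■■■■■■■■     
■■■■■■■■■■     
■■■■■■■■■■     
■■■■■■■■■■     
■■■■■■■■■■     
■■■■■■■■■■     
■■■■■■■■■■     
               
               
               
               
               
               


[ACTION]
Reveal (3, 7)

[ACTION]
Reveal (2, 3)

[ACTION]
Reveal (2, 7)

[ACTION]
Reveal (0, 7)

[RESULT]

■■■■■■■1■■     
■■■■■■■■■■     
■■■1■■■2■■     
■■■■■■■3■■     
■■■■■■■■■■     
■■■■■■■■■■     
■■■■■■■■■■     
■■■■■■■■■■     
■■■■■■■■■■     
■■■■■■■■■■     
               
               
               
               
               
               


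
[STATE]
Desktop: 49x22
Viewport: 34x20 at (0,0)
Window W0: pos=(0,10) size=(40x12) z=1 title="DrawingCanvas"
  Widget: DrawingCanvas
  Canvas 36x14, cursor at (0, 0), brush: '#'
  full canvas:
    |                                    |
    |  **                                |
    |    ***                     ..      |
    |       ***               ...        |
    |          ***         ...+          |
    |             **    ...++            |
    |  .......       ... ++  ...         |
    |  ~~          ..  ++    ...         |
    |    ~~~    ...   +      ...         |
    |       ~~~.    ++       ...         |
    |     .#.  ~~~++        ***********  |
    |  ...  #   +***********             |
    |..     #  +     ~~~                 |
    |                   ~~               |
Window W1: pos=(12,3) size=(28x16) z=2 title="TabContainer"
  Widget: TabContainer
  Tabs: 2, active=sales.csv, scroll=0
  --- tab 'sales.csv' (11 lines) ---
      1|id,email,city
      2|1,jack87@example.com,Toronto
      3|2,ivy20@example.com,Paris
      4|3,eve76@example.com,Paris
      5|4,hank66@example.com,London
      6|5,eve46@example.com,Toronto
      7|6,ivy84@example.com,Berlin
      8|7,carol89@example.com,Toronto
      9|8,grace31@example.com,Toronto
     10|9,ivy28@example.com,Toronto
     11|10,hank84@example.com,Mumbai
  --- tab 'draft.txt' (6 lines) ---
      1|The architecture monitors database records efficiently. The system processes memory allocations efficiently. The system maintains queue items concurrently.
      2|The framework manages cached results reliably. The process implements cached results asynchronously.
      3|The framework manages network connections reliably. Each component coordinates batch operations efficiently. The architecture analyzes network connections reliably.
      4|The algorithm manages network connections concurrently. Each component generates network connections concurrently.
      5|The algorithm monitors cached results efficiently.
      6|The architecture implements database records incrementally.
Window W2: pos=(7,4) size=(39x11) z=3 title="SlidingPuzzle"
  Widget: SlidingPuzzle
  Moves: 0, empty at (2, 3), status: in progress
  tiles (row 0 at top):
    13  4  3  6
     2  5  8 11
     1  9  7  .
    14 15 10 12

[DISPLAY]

                                  
                                  
                                  
            ┏━━━━━━━━━━━━━━━━━━━━━
       ┏━━━━━━━━━━━━━━━━━━━━━━━━━━
       ┃ SlidingPuzzle            
       ┠──────────────────────────
       ┃┌────┬────┬────┬────┐     
       ┃│ 13 │  4 │  3 │  6 │     
       ┃├────┼────┼────┼────┤     
┏━━━━━━┃│  2 │  5 │  8 │ 11 │     
┃ Drawi┃├────┼────┼────┼────┤     
┠──────┃│  1 │  9 │  7 │    │     
┃+     ┃├────┼────┼────┼────┤     
┃  **  ┗━━━━━━━━━━━━━━━━━━━━━━━━━━
┃    ***    ┃7,carol89@example.com
┃       *** ┃8,grace31@example.com
┃          *┃9,ivy28@example.com,T
┃           ┗━━━━━━━━━━━━━━━━━━━━━
┃  .......       ... ++  ...      


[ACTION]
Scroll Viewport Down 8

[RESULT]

                                  
            ┏━━━━━━━━━━━━━━━━━━━━━
       ┏━━━━━━━━━━━━━━━━━━━━━━━━━━
       ┃ SlidingPuzzle            
       ┠──────────────────────────
       ┃┌────┬────┬────┬────┐     
       ┃│ 13 │  4 │  3 │  6 │     
       ┃├────┼────┼────┼────┤     
┏━━━━━━┃│  2 │  5 │  8 │ 11 │     
┃ Drawi┃├────┼────┼────┼────┤     
┠──────┃│  1 │  9 │  7 │    │     
┃+     ┃├────┼────┼────┼────┤     
┃  **  ┗━━━━━━━━━━━━━━━━━━━━━━━━━━
┃    ***    ┃7,carol89@example.com
┃       *** ┃8,grace31@example.com
┃          *┃9,ivy28@example.com,T
┃           ┗━━━━━━━━━━━━━━━━━━━━━
┃  .......       ... ++  ...      
┃  ~~          ..  ++    ...      
┗━━━━━━━━━━━━━━━━━━━━━━━━━━━━━━━━━


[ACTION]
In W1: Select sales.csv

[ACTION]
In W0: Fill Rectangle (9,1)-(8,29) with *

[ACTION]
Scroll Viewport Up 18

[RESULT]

                                  
                                  
                                  
            ┏━━━━━━━━━━━━━━━━━━━━━
       ┏━━━━━━━━━━━━━━━━━━━━━━━━━━
       ┃ SlidingPuzzle            
       ┠──────────────────────────
       ┃┌────┬────┬────┬────┐     
       ┃│ 13 │  4 │  3 │  6 │     
       ┃├────┼────┼────┼────┤     
┏━━━━━━┃│  2 │  5 │  8 │ 11 │     
┃ Drawi┃├────┼────┼────┼────┤     
┠──────┃│  1 │  9 │  7 │    │     
┃+     ┃├────┼────┼────┼────┤     
┃  **  ┗━━━━━━━━━━━━━━━━━━━━━━━━━━
┃    ***    ┃7,carol89@example.com
┃       *** ┃8,grace31@example.com
┃          *┃9,ivy28@example.com,T
┃           ┗━━━━━━━━━━━━━━━━━━━━━
┃  .......       ... ++  ...      


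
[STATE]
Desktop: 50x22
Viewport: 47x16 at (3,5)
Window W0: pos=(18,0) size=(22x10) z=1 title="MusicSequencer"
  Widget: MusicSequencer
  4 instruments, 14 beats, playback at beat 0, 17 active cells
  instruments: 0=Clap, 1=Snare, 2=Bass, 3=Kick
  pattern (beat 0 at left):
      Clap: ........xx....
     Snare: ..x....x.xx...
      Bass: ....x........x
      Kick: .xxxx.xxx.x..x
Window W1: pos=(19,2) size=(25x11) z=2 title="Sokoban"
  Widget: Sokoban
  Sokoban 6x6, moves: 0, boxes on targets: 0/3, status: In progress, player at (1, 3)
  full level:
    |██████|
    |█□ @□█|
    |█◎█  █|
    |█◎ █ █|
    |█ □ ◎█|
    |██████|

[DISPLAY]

               ┃┃██████                 ┃      
               ┃┃█□ @□█                 ┃      
               ┃┃█◎█  █                 ┃      
               ┃┃█◎ █ █                 ┃      
               ┗┃█ □ ◎█                 ┃      
                ┃██████                 ┃      
                ┃Moves: 0  0/3          ┃      
                ┗━━━━━━━━━━━━━━━━━━━━━━━┛      
                                               
                                               
                                               
                                               
                                               
                                               
                                               
                                               


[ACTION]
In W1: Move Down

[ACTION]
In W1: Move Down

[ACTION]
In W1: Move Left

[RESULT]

               ┃┃██████                 ┃      
               ┃┃█□  □█                 ┃      
               ┃┃█◎█@ █                 ┃      
               ┃┃█◎ █ █                 ┃      
               ┗┃█ □ ◎█                 ┃      
                ┃██████                 ┃      
                ┃Moves: 1  0/3          ┃      
                ┗━━━━━━━━━━━━━━━━━━━━━━━┛      
                                               
                                               
                                               
                                               
                                               
                                               
                                               
                                               


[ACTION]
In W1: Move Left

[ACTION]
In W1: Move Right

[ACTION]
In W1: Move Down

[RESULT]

               ┃┃██████                 ┃      
               ┃┃█□  □█                 ┃      
               ┃┃█◎█  █                 ┃      
               ┃┃█◎ █@█                 ┃      
               ┗┃█ □ ◎█                 ┃      
                ┃██████                 ┃      
                ┃Moves: 3  0/3          ┃      
                ┗━━━━━━━━━━━━━━━━━━━━━━━┛      
                                               
                                               
                                               
                                               
                                               
                                               
                                               
                                               


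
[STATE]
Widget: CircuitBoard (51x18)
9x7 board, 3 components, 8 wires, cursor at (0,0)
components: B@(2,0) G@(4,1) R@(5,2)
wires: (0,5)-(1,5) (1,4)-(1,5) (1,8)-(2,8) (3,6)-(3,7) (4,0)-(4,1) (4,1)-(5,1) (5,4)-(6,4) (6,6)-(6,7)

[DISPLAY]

   0 1 2 3 4 5 6 7 8                               
0  [.]                  ·                          
                        │                          
1                   · ─ ·           ·              
                                    │              
2   B                               ·              
                                                   
3                           · ─ ·                  
                                                   
4   · ─ G                                          
        │                                          
5       ·   R       ·                              
                    │                              
6                   ·       · ─ ·                  
Cursor: (0,0)                                      
                                                   
                                                   
                                                   


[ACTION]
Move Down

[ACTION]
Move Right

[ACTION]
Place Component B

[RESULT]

   0 1 2 3 4 5 6 7 8                               
0                       ·                          
                        │                          
1      [B]          · ─ ·           ·              
                                    │              
2   B                               ·              
                                                   
3                           · ─ ·                  
                                                   
4   · ─ G                                          
        │                                          
5       ·   R       ·                              
                    │                              
6                   ·       · ─ ·                  
Cursor: (1,1)                                      
                                                   
                                                   
                                                   


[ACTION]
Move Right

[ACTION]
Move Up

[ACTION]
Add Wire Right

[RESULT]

   0 1 2 3 4 5 6 7 8                               
0          [.]─ ·       ·                          
                        │                          
1       B           · ─ ·           ·              
                                    │              
2   B                               ·              
                                                   
3                           · ─ ·                  
                                                   
4   · ─ G                                          
        │                                          
5       ·   R       ·                              
                    │                              
6                   ·       · ─ ·                  
Cursor: (0,2)                                      
                                                   
                                                   
                                                   


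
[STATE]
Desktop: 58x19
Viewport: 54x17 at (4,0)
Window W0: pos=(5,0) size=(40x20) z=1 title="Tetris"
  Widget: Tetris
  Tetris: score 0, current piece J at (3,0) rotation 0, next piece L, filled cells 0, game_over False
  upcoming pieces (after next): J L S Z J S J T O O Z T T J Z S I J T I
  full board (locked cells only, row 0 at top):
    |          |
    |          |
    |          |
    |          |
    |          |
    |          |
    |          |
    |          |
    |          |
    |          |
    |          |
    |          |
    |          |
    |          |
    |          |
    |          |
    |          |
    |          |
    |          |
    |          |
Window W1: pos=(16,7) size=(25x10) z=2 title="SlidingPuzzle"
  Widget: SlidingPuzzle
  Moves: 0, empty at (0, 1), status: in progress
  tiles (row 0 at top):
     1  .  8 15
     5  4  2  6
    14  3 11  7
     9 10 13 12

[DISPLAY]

 ┏━━━━━━━━━━━━━━━━━━━━━━━━━━━━━━━━━━━━━━┓             
 ┃ Tetris                               ┃             
 ┠──────────────────────────────────────┨             
 ┃          │Next:                      ┃             
 ┃          │  ▒                        ┃             
 ┃          │▒▒▒                        ┃             
 ┃          │                           ┃             
 ┃          ┏━━━━━━━━━━━━━━━━━━━━━━━┓   ┃             
 ┃          ┃ SlidingPuzzle         ┃   ┃             
 ┃          ┠───────────────────────┨   ┃             
 ┃          ┃┌────┬────┬────┬────┐  ┃   ┃             
 ┃          ┃│  1 │    │  8 │ 15 │  ┃   ┃             
 ┃          ┃├────┼────┼────┼────┤  ┃   ┃             
 ┃          ┃│  5 │  4 │  2 │  6 │  ┃   ┃             
 ┃          ┃├────┼────┼────┼────┤  ┃   ┃             
 ┃          ┃│ 14 │  3 │ 11 │  7 │  ┃   ┃             
 ┃          ┗━━━━━━━━━━━━━━━━━━━━━━━┛   ┃             


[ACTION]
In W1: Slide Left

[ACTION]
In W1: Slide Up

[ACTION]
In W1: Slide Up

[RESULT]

 ┏━━━━━━━━━━━━━━━━━━━━━━━━━━━━━━━━━━━━━━┓             
 ┃ Tetris                               ┃             
 ┠──────────────────────────────────────┨             
 ┃          │Next:                      ┃             
 ┃          │  ▒                        ┃             
 ┃          │▒▒▒                        ┃             
 ┃          │                           ┃             
 ┃          ┏━━━━━━━━━━━━━━━━━━━━━━━┓   ┃             
 ┃          ┃ SlidingPuzzle         ┃   ┃             
 ┃          ┠───────────────────────┨   ┃             
 ┃          ┃┌────┬────┬────┬────┐  ┃   ┃             
 ┃          ┃│  1 │  8 │  2 │ 15 │  ┃   ┃             
 ┃          ┃├────┼────┼────┼────┤  ┃   ┃             
 ┃          ┃│  5 │  4 │ 11 │  6 │  ┃   ┃             
 ┃          ┃├────┼────┼────┼────┤  ┃   ┃             
 ┃          ┃│ 14 │  3 │    │  7 │  ┃   ┃             
 ┃          ┗━━━━━━━━━━━━━━━━━━━━━━━┛   ┃             


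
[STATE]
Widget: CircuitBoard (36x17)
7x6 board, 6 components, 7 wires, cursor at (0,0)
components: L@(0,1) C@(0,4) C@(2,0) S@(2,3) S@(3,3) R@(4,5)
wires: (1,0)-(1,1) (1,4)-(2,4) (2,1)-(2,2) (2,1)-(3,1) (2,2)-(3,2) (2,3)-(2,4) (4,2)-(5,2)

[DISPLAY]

   0 1 2 3 4 5 6                    
0  [.]  L           C               
                                    
1   · ─ ·           ·               
                    │               
2   C   · ─ ·   S ─ ·               
        │   │                       
3       ·   ·   S                   
                                    
4           ·           R           
            │                       
5           ·                       
Cursor: (0,0)                       
                                    
                                    
                                    
                                    


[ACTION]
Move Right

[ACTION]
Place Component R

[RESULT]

   0 1 2 3 4 5 6                    
0      [R]          C               
                                    
1   · ─ ·           ·               
                    │               
2   C   · ─ ·   S ─ ·               
        │   │                       
3       ·   ·   S                   
                                    
4           ·           R           
            │                       
5           ·                       
Cursor: (0,1)                       
                                    
                                    
                                    
                                    


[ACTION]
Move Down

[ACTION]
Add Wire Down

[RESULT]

   0 1 2 3 4 5 6                    
0       R           C               
                                    
1   · ─[.]          ·               
        │           │               
2   C   · ─ ·   S ─ ·               
        │   │                       
3       ·   ·   S                   
                                    
4           ·           R           
            │                       
5           ·                       
Cursor: (1,1)                       
                                    
                                    
                                    
                                    


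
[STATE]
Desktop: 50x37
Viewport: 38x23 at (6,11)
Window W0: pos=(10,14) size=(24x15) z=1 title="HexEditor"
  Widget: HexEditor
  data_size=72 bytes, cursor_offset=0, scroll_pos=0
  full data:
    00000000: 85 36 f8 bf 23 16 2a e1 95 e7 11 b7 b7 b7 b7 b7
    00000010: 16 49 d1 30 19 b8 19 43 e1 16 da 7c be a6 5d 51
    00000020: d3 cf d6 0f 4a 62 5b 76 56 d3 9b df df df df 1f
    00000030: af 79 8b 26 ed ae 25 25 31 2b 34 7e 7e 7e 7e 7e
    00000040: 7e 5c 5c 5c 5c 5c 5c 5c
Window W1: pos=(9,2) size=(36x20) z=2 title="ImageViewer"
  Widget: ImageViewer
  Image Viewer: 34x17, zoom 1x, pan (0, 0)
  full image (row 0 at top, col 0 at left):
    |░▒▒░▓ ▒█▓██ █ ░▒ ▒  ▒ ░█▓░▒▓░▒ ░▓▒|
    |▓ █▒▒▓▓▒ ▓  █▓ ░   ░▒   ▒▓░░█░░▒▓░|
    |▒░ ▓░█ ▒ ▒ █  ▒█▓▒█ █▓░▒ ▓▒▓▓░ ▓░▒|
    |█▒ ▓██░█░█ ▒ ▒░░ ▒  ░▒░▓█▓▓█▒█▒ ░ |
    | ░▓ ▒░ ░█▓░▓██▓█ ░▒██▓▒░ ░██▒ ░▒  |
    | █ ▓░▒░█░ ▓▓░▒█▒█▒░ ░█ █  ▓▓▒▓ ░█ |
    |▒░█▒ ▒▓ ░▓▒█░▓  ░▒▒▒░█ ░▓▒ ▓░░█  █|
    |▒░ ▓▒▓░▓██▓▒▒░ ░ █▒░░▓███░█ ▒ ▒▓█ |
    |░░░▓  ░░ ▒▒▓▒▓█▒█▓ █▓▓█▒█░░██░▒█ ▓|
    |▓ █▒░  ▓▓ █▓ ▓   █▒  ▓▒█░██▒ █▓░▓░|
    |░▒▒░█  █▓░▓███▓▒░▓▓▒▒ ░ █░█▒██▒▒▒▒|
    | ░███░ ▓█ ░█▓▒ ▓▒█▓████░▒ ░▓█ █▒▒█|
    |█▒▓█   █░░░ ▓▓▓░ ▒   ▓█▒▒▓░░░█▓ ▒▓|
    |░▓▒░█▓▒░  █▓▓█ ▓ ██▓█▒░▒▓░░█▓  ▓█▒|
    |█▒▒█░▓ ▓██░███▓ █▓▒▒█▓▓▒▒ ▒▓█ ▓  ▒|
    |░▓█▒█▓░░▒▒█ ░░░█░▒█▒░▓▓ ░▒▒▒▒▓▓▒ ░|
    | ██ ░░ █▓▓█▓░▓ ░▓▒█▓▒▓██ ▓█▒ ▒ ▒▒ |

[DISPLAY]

   ┃▒░█▒ ▒▓ ░▓▒█░▓  ░▒▒▒░█ ░▓▒ ▓░░█  █
   ┃▒░ ▓▒▓░▓██▓▒▒░ ░ █▒░░▓███░█ ▒ ▒▓█ 
   ┃░░░▓  ░░ ▒▒▓▒▓█▒█▓ █▓▓█▒█░░██░▒█ ▓
   ┃▓ █▒░  ▓▓ █▓ ▓   █▒  ▓▒█░██▒ █▓░▓░
   ┃░▒▒░█  █▓░▓███▓▒░▓▓▒▒ ░ █░█▒██▒▒▒▒
   ┃ ░███░ ▓█ ░█▓▒ ▓▒█▓████░▒ ░▓█ █▒▒█
   ┃█▒▓█   █░░░ ▓▓▓░ ▒   ▓█▒▒▓░░░█▓ ▒▓
   ┃░▓▒░█▓▒░  █▓▓█ ▓ ██▓█▒░▒▓░░█▓  ▓█▒
   ┃█▒▒█░▓ ▓██░███▓ █▓▒▒█▓▓▒▒ ▒▓█ ▓  ▒
   ┃░▓█▒█▓░░▒▒█ ░░░█░▒█▒░▓▓ ░▒▒▒▒▓▓▒ ░
   ┗━━━━━━━━━━━━━━━━━━━━━━━━━━━━━━━━━━
    ┃                      ┃          
    ┃                      ┃          
    ┃                      ┃          
    ┃                      ┃          
    ┃                      ┃          
    ┃                      ┃          
    ┗━━━━━━━━━━━━━━━━━━━━━━┛          
                                      
                                      
                                      
                                      
                                      


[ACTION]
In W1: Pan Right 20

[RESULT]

   ┃░█ ░▓▒ ▓░░█  █                    
   ┃░▓███░█ ▒ ▒▓█                     
   ┃▓▓█▒█░░██░▒█ ▓                    
   ┃ ▓▒█░██▒ █▓░▓░                    
   ┃▒ ░ █░█▒██▒▒▒▒                    
   ┃███░▒ ░▓█ █▒▒█                    
   ┃ ▓█▒▒▓░░░█▓ ▒▓                    
   ┃█▒░▒▓░░█▓  ▓█▒                    
   ┃█▓▓▒▒ ▒▓█ ▓  ▒                    
   ┃░▓▓ ░▒▒▒▒▓▓▒ ░                    
   ┗━━━━━━━━━━━━━━━━━━━━━━━━━━━━━━━━━━
    ┃                      ┃          
    ┃                      ┃          
    ┃                      ┃          
    ┃                      ┃          
    ┃                      ┃          
    ┃                      ┃          
    ┗━━━━━━━━━━━━━━━━━━━━━━┛          
                                      
                                      
                                      
                                      
                                      


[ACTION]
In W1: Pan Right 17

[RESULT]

   ┃                                  
   ┃                                  
   ┃                                  
   ┃                                  
   ┃                                  
   ┃                                  
   ┃                                  
   ┃                                  
   ┃                                  
   ┃                                  
   ┗━━━━━━━━━━━━━━━━━━━━━━━━━━━━━━━━━━
    ┃                      ┃          
    ┃                      ┃          
    ┃                      ┃          
    ┃                      ┃          
    ┃                      ┃          
    ┃                      ┃          
    ┗━━━━━━━━━━━━━━━━━━━━━━┛          
                                      
                                      
                                      
                                      
                                      


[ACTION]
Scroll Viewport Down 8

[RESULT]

   ┃                                  
   ┃                                  
   ┃                                  
   ┃                                  
   ┃                                  
   ┃                                  
   ┃                                  
   ┗━━━━━━━━━━━━━━━━━━━━━━━━━━━━━━━━━━
    ┃                      ┃          
    ┃                      ┃          
    ┃                      ┃          
    ┃                      ┃          
    ┃                      ┃          
    ┃                      ┃          
    ┗━━━━━━━━━━━━━━━━━━━━━━┛          
                                      
                                      
                                      
                                      
                                      
                                      
                                      
                                      
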